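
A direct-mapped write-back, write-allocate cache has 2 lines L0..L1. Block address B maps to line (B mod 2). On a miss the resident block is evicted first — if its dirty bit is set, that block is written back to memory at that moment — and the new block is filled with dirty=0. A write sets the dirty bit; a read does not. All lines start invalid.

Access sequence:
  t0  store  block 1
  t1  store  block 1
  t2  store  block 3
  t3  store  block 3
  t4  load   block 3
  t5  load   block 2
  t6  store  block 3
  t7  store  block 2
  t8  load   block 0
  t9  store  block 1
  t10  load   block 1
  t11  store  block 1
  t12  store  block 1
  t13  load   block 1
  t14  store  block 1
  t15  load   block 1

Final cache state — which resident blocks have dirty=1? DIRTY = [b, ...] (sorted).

DIRTY = [1]

0: W B1 -> L1 miss  d=D]
1: W B1 -> L1 hit  d=D]
2: W B3 -> L1 miss wb->B1  d=D]
3: W B3 -> L1 hit  d=D]
4: R B3 -> L1 hit  d=D]
5: R B2 -> L0 miss  d=-]
6: W B3 -> L1 hit  d=D]
7: W B2 -> L0 hit  d=D]
8: R B0 -> L0 miss wb->B2  d=-]
9: W B1 -> L1 miss wb->B3  d=D]
10: R B1 -> L1 hit  d=D]
11: W B1 -> L1 hit  d=D]
12: W B1 -> L1 hit  d=D]
13: R B1 -> L1 hit  d=D]
14: W B1 -> L1 hit  d=D]
15: R B1 -> L1 hit  d=D]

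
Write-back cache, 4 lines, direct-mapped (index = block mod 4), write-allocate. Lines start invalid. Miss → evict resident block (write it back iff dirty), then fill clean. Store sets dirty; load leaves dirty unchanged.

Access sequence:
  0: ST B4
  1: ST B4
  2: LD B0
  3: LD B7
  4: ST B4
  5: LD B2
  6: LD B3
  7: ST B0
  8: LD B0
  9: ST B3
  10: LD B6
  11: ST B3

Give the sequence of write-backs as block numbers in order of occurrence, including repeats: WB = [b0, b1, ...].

  0 | W B4 → L0 miss [D]
  1 | W B4 → L0 hit [D]
  2 | R B0 → L0 miss wb→B4 [-]
  3 | R B7 → L3 miss [-]
  4 | W B4 → L0 miss [D]
  5 | R B2 → L2 miss [-]
  6 | R B3 → L3 miss [-]
  7 | W B0 → L0 miss wb→B4 [D]
  8 | R B0 → L0 hit [D]
  9 | W B3 → L3 hit [D]
  10 | R B6 → L2 miss [-]
  11 | W B3 → L3 hit [D]

WB = [4, 4]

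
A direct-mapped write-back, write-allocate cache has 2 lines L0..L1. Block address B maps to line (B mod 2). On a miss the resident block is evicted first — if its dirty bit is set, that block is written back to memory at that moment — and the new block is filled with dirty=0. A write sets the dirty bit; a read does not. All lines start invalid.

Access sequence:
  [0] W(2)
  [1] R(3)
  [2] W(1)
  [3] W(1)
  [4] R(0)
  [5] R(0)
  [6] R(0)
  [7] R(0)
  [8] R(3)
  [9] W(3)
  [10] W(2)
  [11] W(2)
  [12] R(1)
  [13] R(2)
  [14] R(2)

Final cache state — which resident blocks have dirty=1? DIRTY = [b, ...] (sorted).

0: W B2 -> L0 miss  d=D]
1: R B3 -> L1 miss  d=-]
2: W B1 -> L1 miss  d=D]
3: W B1 -> L1 hit  d=D]
4: R B0 -> L0 miss wb->B2  d=-]
5: R B0 -> L0 hit  d=-]
6: R B0 -> L0 hit  d=-]
7: R B0 -> L0 hit  d=-]
8: R B3 -> L1 miss wb->B1  d=-]
9: W B3 -> L1 hit  d=D]
10: W B2 -> L0 miss  d=D]
11: W B2 -> L0 hit  d=D]
12: R B1 -> L1 miss wb->B3  d=-]
13: R B2 -> L0 hit  d=D]
14: R B2 -> L0 hit  d=D]

DIRTY = [2]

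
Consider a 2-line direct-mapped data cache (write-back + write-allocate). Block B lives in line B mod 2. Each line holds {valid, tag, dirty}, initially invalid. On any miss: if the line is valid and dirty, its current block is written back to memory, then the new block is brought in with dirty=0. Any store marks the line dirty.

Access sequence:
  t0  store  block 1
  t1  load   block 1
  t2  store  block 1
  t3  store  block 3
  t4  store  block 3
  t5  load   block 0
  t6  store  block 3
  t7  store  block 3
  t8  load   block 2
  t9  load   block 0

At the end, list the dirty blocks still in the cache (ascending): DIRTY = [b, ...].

0: W B1 → L1 miss [D]
1: R B1 → L1 hit [D]
2: W B1 → L1 hit [D]
3: W B3 → L1 miss wb→B1 [D]
4: W B3 → L1 hit [D]
5: R B0 → L0 miss [-]
6: W B3 → L1 hit [D]
7: W B3 → L1 hit [D]
8: R B2 → L0 miss [-]
9: R B0 → L0 miss [-]

DIRTY = [3]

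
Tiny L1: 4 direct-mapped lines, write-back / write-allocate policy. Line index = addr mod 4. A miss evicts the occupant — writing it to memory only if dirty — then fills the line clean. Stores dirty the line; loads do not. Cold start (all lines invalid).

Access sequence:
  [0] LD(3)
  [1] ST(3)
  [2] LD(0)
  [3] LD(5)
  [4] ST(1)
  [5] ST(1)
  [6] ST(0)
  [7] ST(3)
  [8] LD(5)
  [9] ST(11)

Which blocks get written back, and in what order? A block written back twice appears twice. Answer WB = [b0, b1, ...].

WB = [1, 3]

  0 | R B3 → L3 miss [-]
  1 | W B3 → L3 hit [D]
  2 | R B0 → L0 miss [-]
  3 | R B5 → L1 miss [-]
  4 | W B1 → L1 miss [D]
  5 | W B1 → L1 hit [D]
  6 | W B0 → L0 hit [D]
  7 | W B3 → L3 hit [D]
  8 | R B5 → L1 miss wb→B1 [-]
  9 | W B11 → L3 miss wb→B3 [D]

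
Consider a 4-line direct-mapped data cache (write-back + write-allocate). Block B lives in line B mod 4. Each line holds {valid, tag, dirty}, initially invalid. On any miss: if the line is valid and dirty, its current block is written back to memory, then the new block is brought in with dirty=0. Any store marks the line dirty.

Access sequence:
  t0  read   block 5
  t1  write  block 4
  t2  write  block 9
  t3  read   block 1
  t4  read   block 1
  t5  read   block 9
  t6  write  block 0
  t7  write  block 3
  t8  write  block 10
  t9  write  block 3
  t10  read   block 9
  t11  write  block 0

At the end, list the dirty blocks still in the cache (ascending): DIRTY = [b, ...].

0: R B5 -> L1 miss  d=-]
1: W B4 -> L0 miss  d=D]
2: W B9 -> L1 miss  d=D]
3: R B1 -> L1 miss wb->B9  d=-]
4: R B1 -> L1 hit  d=-]
5: R B9 -> L1 miss  d=-]
6: W B0 -> L0 miss wb->B4  d=D]
7: W B3 -> L3 miss  d=D]
8: W B10 -> L2 miss  d=D]
9: W B3 -> L3 hit  d=D]
10: R B9 -> L1 hit  d=-]
11: W B0 -> L0 hit  d=D]

DIRTY = [0, 3, 10]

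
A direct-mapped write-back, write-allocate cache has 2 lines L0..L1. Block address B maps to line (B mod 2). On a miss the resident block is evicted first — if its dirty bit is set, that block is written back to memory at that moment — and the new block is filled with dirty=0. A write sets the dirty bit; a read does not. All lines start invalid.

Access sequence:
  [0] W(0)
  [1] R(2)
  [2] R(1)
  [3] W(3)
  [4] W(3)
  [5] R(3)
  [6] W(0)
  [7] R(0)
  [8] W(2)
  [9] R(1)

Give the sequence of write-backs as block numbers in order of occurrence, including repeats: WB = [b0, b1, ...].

0: W B0 -> L0 miss  d=D]
1: R B2 -> L0 miss wb->B0  d=-]
2: R B1 -> L1 miss  d=-]
3: W B3 -> L1 miss  d=D]
4: W B3 -> L1 hit  d=D]
5: R B3 -> L1 hit  d=D]
6: W B0 -> L0 miss  d=D]
7: R B0 -> L0 hit  d=D]
8: W B2 -> L0 miss wb->B0  d=D]
9: R B1 -> L1 miss wb->B3  d=-]

WB = [0, 0, 3]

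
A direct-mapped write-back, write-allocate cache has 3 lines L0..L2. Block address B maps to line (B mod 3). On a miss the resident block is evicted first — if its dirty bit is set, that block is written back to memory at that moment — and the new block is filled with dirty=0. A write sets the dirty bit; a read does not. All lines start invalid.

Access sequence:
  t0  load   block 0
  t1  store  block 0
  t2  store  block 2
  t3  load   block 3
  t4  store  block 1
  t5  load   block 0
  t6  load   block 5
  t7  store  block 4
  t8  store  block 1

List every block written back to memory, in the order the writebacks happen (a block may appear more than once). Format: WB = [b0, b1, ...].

0: R B0 → L0 miss [-]
1: W B0 → L0 hit [D]
2: W B2 → L2 miss [D]
3: R B3 → L0 miss wb→B0 [-]
4: W B1 → L1 miss [D]
5: R B0 → L0 miss [-]
6: R B5 → L2 miss wb→B2 [-]
7: W B4 → L1 miss wb→B1 [D]
8: W B1 → L1 miss wb→B4 [D]

WB = [0, 2, 1, 4]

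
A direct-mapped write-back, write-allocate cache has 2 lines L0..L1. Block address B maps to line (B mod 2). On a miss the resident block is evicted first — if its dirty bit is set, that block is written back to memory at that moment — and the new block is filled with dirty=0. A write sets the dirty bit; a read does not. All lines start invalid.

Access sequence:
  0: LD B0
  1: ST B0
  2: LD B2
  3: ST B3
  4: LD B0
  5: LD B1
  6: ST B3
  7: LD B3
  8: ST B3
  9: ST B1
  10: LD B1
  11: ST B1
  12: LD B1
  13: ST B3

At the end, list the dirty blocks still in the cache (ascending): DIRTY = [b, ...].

0: R B0 -> L0 miss  d=-]
1: W B0 -> L0 hit  d=D]
2: R B2 -> L0 miss wb->B0  d=-]
3: W B3 -> L1 miss  d=D]
4: R B0 -> L0 miss  d=-]
5: R B1 -> L1 miss wb->B3  d=-]
6: W B3 -> L1 miss  d=D]
7: R B3 -> L1 hit  d=D]
8: W B3 -> L1 hit  d=D]
9: W B1 -> L1 miss wb->B3  d=D]
10: R B1 -> L1 hit  d=D]
11: W B1 -> L1 hit  d=D]
12: R B1 -> L1 hit  d=D]
13: W B3 -> L1 miss wb->B1  d=D]

DIRTY = [3]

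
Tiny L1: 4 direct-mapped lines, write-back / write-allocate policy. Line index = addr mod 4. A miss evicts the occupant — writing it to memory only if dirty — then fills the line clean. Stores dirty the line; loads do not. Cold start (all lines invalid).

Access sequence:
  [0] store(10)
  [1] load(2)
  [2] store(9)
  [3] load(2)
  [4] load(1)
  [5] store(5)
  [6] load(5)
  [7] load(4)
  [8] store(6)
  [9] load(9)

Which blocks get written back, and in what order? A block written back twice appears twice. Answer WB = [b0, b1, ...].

WB = [10, 9, 5]

  0 | W B10 → L2 miss [D]
  1 | R B2 → L2 miss wb→B10 [-]
  2 | W B9 → L1 miss [D]
  3 | R B2 → L2 hit [-]
  4 | R B1 → L1 miss wb→B9 [-]
  5 | W B5 → L1 miss [D]
  6 | R B5 → L1 hit [D]
  7 | R B4 → L0 miss [-]
  8 | W B6 → L2 miss [D]
  9 | R B9 → L1 miss wb→B5 [-]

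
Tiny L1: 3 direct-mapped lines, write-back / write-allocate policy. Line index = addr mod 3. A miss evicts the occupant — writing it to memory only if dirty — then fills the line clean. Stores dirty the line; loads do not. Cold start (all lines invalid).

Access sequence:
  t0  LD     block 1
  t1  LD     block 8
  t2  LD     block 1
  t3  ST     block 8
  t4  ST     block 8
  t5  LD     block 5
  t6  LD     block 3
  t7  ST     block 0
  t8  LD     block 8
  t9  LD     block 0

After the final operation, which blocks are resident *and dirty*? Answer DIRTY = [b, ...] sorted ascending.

DIRTY = [0]

0: R B1 → L1 miss [-]
1: R B8 → L2 miss [-]
2: R B1 → L1 hit [-]
3: W B8 → L2 hit [D]
4: W B8 → L2 hit [D]
5: R B5 → L2 miss wb→B8 [-]
6: R B3 → L0 miss [-]
7: W B0 → L0 miss [D]
8: R B8 → L2 miss [-]
9: R B0 → L0 hit [D]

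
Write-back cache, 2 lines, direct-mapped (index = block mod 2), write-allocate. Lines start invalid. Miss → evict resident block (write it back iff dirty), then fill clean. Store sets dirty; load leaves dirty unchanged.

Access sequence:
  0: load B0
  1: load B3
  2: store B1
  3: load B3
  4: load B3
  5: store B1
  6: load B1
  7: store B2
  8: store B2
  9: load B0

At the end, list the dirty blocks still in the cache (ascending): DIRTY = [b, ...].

0: R B0 → L0 miss [-]
1: R B3 → L1 miss [-]
2: W B1 → L1 miss [D]
3: R B3 → L1 miss wb→B1 [-]
4: R B3 → L1 hit [-]
5: W B1 → L1 miss [D]
6: R B1 → L1 hit [D]
7: W B2 → L0 miss [D]
8: W B2 → L0 hit [D]
9: R B0 → L0 miss wb→B2 [-]

DIRTY = [1]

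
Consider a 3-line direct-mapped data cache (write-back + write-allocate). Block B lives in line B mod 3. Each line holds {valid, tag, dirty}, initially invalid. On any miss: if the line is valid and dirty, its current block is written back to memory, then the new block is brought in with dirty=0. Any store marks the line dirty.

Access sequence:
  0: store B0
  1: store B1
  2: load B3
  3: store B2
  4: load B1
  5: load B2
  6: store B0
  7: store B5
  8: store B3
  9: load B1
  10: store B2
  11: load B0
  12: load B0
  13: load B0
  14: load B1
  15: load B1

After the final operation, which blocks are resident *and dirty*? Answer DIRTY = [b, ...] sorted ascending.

DIRTY = [1, 2]

  0 | W B0 → L0 miss [D]
  1 | W B1 → L1 miss [D]
  2 | R B3 → L0 miss wb→B0 [-]
  3 | W B2 → L2 miss [D]
  4 | R B1 → L1 hit [D]
  5 | R B2 → L2 hit [D]
  6 | W B0 → L0 miss [D]
  7 | W B5 → L2 miss wb→B2 [D]
  8 | W B3 → L0 miss wb→B0 [D]
  9 | R B1 → L1 hit [D]
  10 | W B2 → L2 miss wb→B5 [D]
  11 | R B0 → L0 miss wb→B3 [-]
  12 | R B0 → L0 hit [-]
  13 | R B0 → L0 hit [-]
  14 | R B1 → L1 hit [D]
  15 | R B1 → L1 hit [D]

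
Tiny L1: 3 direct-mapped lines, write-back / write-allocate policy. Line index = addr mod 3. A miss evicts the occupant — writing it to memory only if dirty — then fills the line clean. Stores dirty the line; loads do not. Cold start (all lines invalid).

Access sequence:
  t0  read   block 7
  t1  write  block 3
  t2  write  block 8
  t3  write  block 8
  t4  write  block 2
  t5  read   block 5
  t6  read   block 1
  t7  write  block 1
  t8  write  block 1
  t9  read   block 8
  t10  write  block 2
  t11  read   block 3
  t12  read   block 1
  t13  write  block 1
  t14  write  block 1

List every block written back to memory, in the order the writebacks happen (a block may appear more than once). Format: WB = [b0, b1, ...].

WB = [8, 2]

  0 | R B7 → L1 miss [-]
  1 | W B3 → L0 miss [D]
  2 | W B8 → L2 miss [D]
  3 | W B8 → L2 hit [D]
  4 | W B2 → L2 miss wb→B8 [D]
  5 | R B5 → L2 miss wb→B2 [-]
  6 | R B1 → L1 miss [-]
  7 | W B1 → L1 hit [D]
  8 | W B1 → L1 hit [D]
  9 | R B8 → L2 miss [-]
  10 | W B2 → L2 miss [D]
  11 | R B3 → L0 hit [D]
  12 | R B1 → L1 hit [D]
  13 | W B1 → L1 hit [D]
  14 | W B1 → L1 hit [D]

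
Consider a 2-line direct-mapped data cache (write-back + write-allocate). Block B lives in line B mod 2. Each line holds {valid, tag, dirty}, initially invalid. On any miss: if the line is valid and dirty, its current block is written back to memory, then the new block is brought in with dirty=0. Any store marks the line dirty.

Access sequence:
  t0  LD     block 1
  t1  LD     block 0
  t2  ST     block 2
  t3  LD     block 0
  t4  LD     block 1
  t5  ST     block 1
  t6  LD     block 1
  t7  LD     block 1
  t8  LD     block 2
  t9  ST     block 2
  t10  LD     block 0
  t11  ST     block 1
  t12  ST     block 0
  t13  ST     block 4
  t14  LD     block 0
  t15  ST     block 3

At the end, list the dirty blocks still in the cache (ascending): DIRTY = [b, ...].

DIRTY = [3]

  0 | R B1 → L1 miss [-]
  1 | R B0 → L0 miss [-]
  2 | W B2 → L0 miss [D]
  3 | R B0 → L0 miss wb→B2 [-]
  4 | R B1 → L1 hit [-]
  5 | W B1 → L1 hit [D]
  6 | R B1 → L1 hit [D]
  7 | R B1 → L1 hit [D]
  8 | R B2 → L0 miss [-]
  9 | W B2 → L0 hit [D]
  10 | R B0 → L0 miss wb→B2 [-]
  11 | W B1 → L1 hit [D]
  12 | W B0 → L0 hit [D]
  13 | W B4 → L0 miss wb→B0 [D]
  14 | R B0 → L0 miss wb→B4 [-]
  15 | W B3 → L1 miss wb→B1 [D]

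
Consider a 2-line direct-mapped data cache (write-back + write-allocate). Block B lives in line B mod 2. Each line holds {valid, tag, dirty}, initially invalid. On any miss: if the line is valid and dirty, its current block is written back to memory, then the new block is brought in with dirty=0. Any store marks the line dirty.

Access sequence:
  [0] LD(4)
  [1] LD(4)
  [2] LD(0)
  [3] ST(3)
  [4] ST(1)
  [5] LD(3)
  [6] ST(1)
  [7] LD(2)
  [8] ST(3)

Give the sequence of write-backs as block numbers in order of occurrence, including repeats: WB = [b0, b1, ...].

WB = [3, 1, 1]

0: R B4 -> L0 miss  d=-]
1: R B4 -> L0 hit  d=-]
2: R B0 -> L0 miss  d=-]
3: W B3 -> L1 miss  d=D]
4: W B1 -> L1 miss wb->B3  d=D]
5: R B3 -> L1 miss wb->B1  d=-]
6: W B1 -> L1 miss  d=D]
7: R B2 -> L0 miss  d=-]
8: W B3 -> L1 miss wb->B1  d=D]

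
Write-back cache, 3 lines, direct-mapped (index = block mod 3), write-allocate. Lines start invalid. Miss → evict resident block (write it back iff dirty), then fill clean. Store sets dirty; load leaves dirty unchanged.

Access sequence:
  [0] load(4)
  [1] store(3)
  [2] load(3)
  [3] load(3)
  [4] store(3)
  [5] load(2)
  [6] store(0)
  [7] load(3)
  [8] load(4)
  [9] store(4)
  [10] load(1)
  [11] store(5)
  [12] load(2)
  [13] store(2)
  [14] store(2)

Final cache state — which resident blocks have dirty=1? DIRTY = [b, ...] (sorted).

DIRTY = [2]

0: R B4 -> L1 miss  d=-]
1: W B3 -> L0 miss  d=D]
2: R B3 -> L0 hit  d=D]
3: R B3 -> L0 hit  d=D]
4: W B3 -> L0 hit  d=D]
5: R B2 -> L2 miss  d=-]
6: W B0 -> L0 miss wb->B3  d=D]
7: R B3 -> L0 miss wb->B0  d=-]
8: R B4 -> L1 hit  d=-]
9: W B4 -> L1 hit  d=D]
10: R B1 -> L1 miss wb->B4  d=-]
11: W B5 -> L2 miss  d=D]
12: R B2 -> L2 miss wb->B5  d=-]
13: W B2 -> L2 hit  d=D]
14: W B2 -> L2 hit  d=D]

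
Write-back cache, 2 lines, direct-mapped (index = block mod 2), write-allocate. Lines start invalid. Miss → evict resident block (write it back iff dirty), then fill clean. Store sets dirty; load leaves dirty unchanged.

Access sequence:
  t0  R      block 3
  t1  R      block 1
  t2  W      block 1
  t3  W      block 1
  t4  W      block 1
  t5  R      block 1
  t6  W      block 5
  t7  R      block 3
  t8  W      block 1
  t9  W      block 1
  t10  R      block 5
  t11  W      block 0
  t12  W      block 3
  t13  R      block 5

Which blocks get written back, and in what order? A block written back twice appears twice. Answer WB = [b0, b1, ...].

  0 | R B3 → L1 miss [-]
  1 | R B1 → L1 miss [-]
  2 | W B1 → L1 hit [D]
  3 | W B1 → L1 hit [D]
  4 | W B1 → L1 hit [D]
  5 | R B1 → L1 hit [D]
  6 | W B5 → L1 miss wb→B1 [D]
  7 | R B3 → L1 miss wb→B5 [-]
  8 | W B1 → L1 miss [D]
  9 | W B1 → L1 hit [D]
  10 | R B5 → L1 miss wb→B1 [-]
  11 | W B0 → L0 miss [D]
  12 | W B3 → L1 miss [D]
  13 | R B5 → L1 miss wb→B3 [-]

WB = [1, 5, 1, 3]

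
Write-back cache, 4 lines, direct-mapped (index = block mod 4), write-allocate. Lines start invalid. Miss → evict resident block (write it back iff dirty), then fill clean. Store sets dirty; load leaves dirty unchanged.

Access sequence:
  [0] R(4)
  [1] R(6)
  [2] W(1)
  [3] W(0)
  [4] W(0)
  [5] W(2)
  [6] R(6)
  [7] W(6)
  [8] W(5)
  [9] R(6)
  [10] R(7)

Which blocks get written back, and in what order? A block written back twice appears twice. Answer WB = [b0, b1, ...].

WB = [2, 1]

  0 | R B4 → L0 miss [-]
  1 | R B6 → L2 miss [-]
  2 | W B1 → L1 miss [D]
  3 | W B0 → L0 miss [D]
  4 | W B0 → L0 hit [D]
  5 | W B2 → L2 miss [D]
  6 | R B6 → L2 miss wb→B2 [-]
  7 | W B6 → L2 hit [D]
  8 | W B5 → L1 miss wb→B1 [D]
  9 | R B6 → L2 hit [D]
  10 | R B7 → L3 miss [-]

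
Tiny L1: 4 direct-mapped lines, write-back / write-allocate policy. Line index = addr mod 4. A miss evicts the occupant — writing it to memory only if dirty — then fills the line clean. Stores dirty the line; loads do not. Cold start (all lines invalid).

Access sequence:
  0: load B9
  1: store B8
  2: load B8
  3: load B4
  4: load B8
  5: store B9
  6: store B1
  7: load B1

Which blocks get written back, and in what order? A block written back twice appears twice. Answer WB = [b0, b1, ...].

WB = [8, 9]

0: R B9 → L1 miss [-]
1: W B8 → L0 miss [D]
2: R B8 → L0 hit [D]
3: R B4 → L0 miss wb→B8 [-]
4: R B8 → L0 miss [-]
5: W B9 → L1 hit [D]
6: W B1 → L1 miss wb→B9 [D]
7: R B1 → L1 hit [D]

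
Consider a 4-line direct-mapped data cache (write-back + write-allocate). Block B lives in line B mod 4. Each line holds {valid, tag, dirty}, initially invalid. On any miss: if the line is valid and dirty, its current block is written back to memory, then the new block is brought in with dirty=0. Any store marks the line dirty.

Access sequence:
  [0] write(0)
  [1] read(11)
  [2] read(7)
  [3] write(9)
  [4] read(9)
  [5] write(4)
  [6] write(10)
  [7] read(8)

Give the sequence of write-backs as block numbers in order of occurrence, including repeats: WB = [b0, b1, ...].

WB = [0, 4]

0: W B0 -> L0 miss  d=D]
1: R B11 -> L3 miss  d=-]
2: R B7 -> L3 miss  d=-]
3: W B9 -> L1 miss  d=D]
4: R B9 -> L1 hit  d=D]
5: W B4 -> L0 miss wb->B0  d=D]
6: W B10 -> L2 miss  d=D]
7: R B8 -> L0 miss wb->B4  d=-]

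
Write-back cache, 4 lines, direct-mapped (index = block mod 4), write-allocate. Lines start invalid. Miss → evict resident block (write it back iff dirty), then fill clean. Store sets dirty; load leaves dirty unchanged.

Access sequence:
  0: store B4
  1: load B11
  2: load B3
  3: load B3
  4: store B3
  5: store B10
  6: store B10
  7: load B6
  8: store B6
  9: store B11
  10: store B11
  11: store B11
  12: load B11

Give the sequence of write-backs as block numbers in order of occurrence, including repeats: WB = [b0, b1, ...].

WB = [10, 3]

  0 | W B4 → L0 miss [D]
  1 | R B11 → L3 miss [-]
  2 | R B3 → L3 miss [-]
  3 | R B3 → L3 hit [-]
  4 | W B3 → L3 hit [D]
  5 | W B10 → L2 miss [D]
  6 | W B10 → L2 hit [D]
  7 | R B6 → L2 miss wb→B10 [-]
  8 | W B6 → L2 hit [D]
  9 | W B11 → L3 miss wb→B3 [D]
  10 | W B11 → L3 hit [D]
  11 | W B11 → L3 hit [D]
  12 | R B11 → L3 hit [D]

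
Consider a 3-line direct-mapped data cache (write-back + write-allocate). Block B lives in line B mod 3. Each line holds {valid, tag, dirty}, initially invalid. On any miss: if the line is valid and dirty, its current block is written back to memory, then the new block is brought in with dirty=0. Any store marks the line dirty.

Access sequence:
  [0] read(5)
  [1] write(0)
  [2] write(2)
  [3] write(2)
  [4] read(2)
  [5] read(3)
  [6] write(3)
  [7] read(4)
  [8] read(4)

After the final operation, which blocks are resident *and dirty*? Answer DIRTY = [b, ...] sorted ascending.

0: R B5 → L2 miss [-]
1: W B0 → L0 miss [D]
2: W B2 → L2 miss [D]
3: W B2 → L2 hit [D]
4: R B2 → L2 hit [D]
5: R B3 → L0 miss wb→B0 [-]
6: W B3 → L0 hit [D]
7: R B4 → L1 miss [-]
8: R B4 → L1 hit [-]

DIRTY = [2, 3]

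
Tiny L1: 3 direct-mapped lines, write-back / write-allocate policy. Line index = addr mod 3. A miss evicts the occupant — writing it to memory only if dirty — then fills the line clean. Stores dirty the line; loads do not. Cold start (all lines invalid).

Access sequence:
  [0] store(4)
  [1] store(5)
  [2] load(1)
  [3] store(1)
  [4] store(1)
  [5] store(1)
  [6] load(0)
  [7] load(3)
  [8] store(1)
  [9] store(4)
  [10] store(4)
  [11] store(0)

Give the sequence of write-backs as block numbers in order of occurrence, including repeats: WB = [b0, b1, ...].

  0 | W B4 → L1 miss [D]
  1 | W B5 → L2 miss [D]
  2 | R B1 → L1 miss wb→B4 [-]
  3 | W B1 → L1 hit [D]
  4 | W B1 → L1 hit [D]
  5 | W B1 → L1 hit [D]
  6 | R B0 → L0 miss [-]
  7 | R B3 → L0 miss [-]
  8 | W B1 → L1 hit [D]
  9 | W B4 → L1 miss wb→B1 [D]
  10 | W B4 → L1 hit [D]
  11 | W B0 → L0 miss [D]

WB = [4, 1]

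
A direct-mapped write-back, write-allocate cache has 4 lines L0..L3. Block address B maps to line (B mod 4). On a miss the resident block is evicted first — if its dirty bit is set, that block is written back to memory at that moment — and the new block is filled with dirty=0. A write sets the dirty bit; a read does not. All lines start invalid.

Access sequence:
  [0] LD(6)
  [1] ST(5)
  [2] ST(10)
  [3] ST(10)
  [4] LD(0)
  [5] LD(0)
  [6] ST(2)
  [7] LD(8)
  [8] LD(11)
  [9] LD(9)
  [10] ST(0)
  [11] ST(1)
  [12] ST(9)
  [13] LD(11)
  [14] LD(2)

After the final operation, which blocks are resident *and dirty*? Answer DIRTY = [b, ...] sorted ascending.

DIRTY = [0, 2, 9]

0: R B6 → L2 miss [-]
1: W B5 → L1 miss [D]
2: W B10 → L2 miss [D]
3: W B10 → L2 hit [D]
4: R B0 → L0 miss [-]
5: R B0 → L0 hit [-]
6: W B2 → L2 miss wb→B10 [D]
7: R B8 → L0 miss [-]
8: R B11 → L3 miss [-]
9: R B9 → L1 miss wb→B5 [-]
10: W B0 → L0 miss [D]
11: W B1 → L1 miss [D]
12: W B9 → L1 miss wb→B1 [D]
13: R B11 → L3 hit [-]
14: R B2 → L2 hit [D]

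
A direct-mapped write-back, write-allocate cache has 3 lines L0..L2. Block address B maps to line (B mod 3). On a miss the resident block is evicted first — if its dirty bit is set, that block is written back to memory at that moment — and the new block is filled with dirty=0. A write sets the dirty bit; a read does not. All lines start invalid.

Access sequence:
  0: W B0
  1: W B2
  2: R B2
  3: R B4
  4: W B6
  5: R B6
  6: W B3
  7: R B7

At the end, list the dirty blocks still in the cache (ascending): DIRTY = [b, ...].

DIRTY = [2, 3]

  0 | W B0 → L0 miss [D]
  1 | W B2 → L2 miss [D]
  2 | R B2 → L2 hit [D]
  3 | R B4 → L1 miss [-]
  4 | W B6 → L0 miss wb→B0 [D]
  5 | R B6 → L0 hit [D]
  6 | W B3 → L0 miss wb→B6 [D]
  7 | R B7 → L1 miss [-]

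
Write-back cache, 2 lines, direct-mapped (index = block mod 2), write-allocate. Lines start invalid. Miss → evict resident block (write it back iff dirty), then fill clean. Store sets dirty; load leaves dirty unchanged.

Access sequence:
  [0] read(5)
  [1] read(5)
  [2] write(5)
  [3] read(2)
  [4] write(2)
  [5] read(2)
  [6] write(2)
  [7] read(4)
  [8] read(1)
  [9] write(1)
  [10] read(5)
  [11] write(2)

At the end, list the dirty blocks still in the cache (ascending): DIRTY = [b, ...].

DIRTY = [2]

  0 | R B5 → L1 miss [-]
  1 | R B5 → L1 hit [-]
  2 | W B5 → L1 hit [D]
  3 | R B2 → L0 miss [-]
  4 | W B2 → L0 hit [D]
  5 | R B2 → L0 hit [D]
  6 | W B2 → L0 hit [D]
  7 | R B4 → L0 miss wb→B2 [-]
  8 | R B1 → L1 miss wb→B5 [-]
  9 | W B1 → L1 hit [D]
  10 | R B5 → L1 miss wb→B1 [-]
  11 | W B2 → L0 miss [D]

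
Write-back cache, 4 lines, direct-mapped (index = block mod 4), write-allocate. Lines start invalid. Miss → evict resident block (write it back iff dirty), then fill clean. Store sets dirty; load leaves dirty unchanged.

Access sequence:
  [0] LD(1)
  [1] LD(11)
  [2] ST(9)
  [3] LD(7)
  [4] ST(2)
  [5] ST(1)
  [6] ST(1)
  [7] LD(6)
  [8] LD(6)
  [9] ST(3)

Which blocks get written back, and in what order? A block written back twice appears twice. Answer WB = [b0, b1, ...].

WB = [9, 2]

  0 | R B1 → L1 miss [-]
  1 | R B11 → L3 miss [-]
  2 | W B9 → L1 miss [D]
  3 | R B7 → L3 miss [-]
  4 | W B2 → L2 miss [D]
  5 | W B1 → L1 miss wb→B9 [D]
  6 | W B1 → L1 hit [D]
  7 | R B6 → L2 miss wb→B2 [-]
  8 | R B6 → L2 hit [-]
  9 | W B3 → L3 miss [D]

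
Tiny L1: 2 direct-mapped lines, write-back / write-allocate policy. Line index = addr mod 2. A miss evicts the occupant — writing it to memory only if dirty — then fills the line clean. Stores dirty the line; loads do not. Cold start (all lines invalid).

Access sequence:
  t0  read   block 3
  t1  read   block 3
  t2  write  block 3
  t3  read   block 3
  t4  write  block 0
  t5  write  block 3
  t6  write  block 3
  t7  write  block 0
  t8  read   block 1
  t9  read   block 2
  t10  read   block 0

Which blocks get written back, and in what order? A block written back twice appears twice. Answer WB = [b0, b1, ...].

WB = [3, 0]

0: R B3 -> L1 miss  d=-]
1: R B3 -> L1 hit  d=-]
2: W B3 -> L1 hit  d=D]
3: R B3 -> L1 hit  d=D]
4: W B0 -> L0 miss  d=D]
5: W B3 -> L1 hit  d=D]
6: W B3 -> L1 hit  d=D]
7: W B0 -> L0 hit  d=D]
8: R B1 -> L1 miss wb->B3  d=-]
9: R B2 -> L0 miss wb->B0  d=-]
10: R B0 -> L0 miss  d=-]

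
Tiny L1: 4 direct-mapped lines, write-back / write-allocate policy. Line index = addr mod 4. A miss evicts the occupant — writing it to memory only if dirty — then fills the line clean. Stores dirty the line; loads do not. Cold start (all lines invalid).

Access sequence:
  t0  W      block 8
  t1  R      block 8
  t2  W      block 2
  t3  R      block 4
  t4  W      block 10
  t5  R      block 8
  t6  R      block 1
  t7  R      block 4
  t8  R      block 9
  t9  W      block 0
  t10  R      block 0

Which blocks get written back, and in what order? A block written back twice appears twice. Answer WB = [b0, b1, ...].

WB = [8, 2]

0: W B8 -> L0 miss  d=D]
1: R B8 -> L0 hit  d=D]
2: W B2 -> L2 miss  d=D]
3: R B4 -> L0 miss wb->B8  d=-]
4: W B10 -> L2 miss wb->B2  d=D]
5: R B8 -> L0 miss  d=-]
6: R B1 -> L1 miss  d=-]
7: R B4 -> L0 miss  d=-]
8: R B9 -> L1 miss  d=-]
9: W B0 -> L0 miss  d=D]
10: R B0 -> L0 hit  d=D]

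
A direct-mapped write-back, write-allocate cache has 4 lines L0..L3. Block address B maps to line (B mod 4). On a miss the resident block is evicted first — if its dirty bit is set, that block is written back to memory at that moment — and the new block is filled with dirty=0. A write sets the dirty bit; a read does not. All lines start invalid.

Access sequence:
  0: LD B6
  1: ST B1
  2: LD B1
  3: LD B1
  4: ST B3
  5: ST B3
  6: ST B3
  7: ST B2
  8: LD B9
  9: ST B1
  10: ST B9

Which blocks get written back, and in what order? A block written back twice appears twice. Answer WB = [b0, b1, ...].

0: R B6 -> L2 miss  d=-]
1: W B1 -> L1 miss  d=D]
2: R B1 -> L1 hit  d=D]
3: R B1 -> L1 hit  d=D]
4: W B3 -> L3 miss  d=D]
5: W B3 -> L3 hit  d=D]
6: W B3 -> L3 hit  d=D]
7: W B2 -> L2 miss  d=D]
8: R B9 -> L1 miss wb->B1  d=-]
9: W B1 -> L1 miss  d=D]
10: W B9 -> L1 miss wb->B1  d=D]

WB = [1, 1]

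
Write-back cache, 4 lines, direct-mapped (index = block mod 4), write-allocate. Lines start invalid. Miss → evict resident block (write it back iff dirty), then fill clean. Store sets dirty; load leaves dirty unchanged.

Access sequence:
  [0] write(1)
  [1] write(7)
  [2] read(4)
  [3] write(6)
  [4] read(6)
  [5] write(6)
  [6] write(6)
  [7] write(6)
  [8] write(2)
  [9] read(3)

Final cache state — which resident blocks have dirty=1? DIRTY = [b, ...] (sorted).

DIRTY = [1, 2]

  0 | W B1 → L1 miss [D]
  1 | W B7 → L3 miss [D]
  2 | R B4 → L0 miss [-]
  3 | W B6 → L2 miss [D]
  4 | R B6 → L2 hit [D]
  5 | W B6 → L2 hit [D]
  6 | W B6 → L2 hit [D]
  7 | W B6 → L2 hit [D]
  8 | W B2 → L2 miss wb→B6 [D]
  9 | R B3 → L3 miss wb→B7 [-]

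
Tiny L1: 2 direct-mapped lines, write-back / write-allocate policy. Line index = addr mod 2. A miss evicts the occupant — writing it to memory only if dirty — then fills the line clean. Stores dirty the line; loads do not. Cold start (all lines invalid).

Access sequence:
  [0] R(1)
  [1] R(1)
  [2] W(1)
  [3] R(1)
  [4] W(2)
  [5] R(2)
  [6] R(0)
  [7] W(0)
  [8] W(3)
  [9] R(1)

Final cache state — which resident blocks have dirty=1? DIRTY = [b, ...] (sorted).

DIRTY = [0]

  0 | R B1 → L1 miss [-]
  1 | R B1 → L1 hit [-]
  2 | W B1 → L1 hit [D]
  3 | R B1 → L1 hit [D]
  4 | W B2 → L0 miss [D]
  5 | R B2 → L0 hit [D]
  6 | R B0 → L0 miss wb→B2 [-]
  7 | W B0 → L0 hit [D]
  8 | W B3 → L1 miss wb→B1 [D]
  9 | R B1 → L1 miss wb→B3 [-]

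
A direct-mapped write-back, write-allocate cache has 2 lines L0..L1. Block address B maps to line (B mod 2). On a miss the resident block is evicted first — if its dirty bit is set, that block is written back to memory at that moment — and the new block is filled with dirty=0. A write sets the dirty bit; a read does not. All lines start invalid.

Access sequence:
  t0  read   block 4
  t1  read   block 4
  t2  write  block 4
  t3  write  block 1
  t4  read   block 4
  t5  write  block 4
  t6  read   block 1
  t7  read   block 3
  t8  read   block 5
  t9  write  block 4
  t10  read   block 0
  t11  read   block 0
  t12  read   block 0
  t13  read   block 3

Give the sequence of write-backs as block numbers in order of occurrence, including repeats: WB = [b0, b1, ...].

0: R B4 -> L0 miss  d=-]
1: R B4 -> L0 hit  d=-]
2: W B4 -> L0 hit  d=D]
3: W B1 -> L1 miss  d=D]
4: R B4 -> L0 hit  d=D]
5: W B4 -> L0 hit  d=D]
6: R B1 -> L1 hit  d=D]
7: R B3 -> L1 miss wb->B1  d=-]
8: R B5 -> L1 miss  d=-]
9: W B4 -> L0 hit  d=D]
10: R B0 -> L0 miss wb->B4  d=-]
11: R B0 -> L0 hit  d=-]
12: R B0 -> L0 hit  d=-]
13: R B3 -> L1 miss  d=-]

WB = [1, 4]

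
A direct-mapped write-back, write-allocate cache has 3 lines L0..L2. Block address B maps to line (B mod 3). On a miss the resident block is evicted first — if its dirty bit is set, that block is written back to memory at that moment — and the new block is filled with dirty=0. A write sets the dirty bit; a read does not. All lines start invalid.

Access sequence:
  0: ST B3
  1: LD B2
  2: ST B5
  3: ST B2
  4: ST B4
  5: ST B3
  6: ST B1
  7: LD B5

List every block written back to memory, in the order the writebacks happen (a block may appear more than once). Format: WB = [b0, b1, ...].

0: W B3 → L0 miss [D]
1: R B2 → L2 miss [-]
2: W B5 → L2 miss [D]
3: W B2 → L2 miss wb→B5 [D]
4: W B4 → L1 miss [D]
5: W B3 → L0 hit [D]
6: W B1 → L1 miss wb→B4 [D]
7: R B5 → L2 miss wb→B2 [-]

WB = [5, 4, 2]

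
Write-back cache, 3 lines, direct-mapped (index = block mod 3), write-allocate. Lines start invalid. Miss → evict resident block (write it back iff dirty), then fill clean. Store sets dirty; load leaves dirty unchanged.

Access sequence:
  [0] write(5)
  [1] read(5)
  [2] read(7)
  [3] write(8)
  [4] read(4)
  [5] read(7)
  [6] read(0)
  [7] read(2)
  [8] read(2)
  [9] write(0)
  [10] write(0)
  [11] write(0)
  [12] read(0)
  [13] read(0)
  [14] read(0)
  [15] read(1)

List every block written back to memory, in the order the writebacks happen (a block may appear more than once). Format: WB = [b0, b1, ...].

0: W B5 -> L2 miss  d=D]
1: R B5 -> L2 hit  d=D]
2: R B7 -> L1 miss  d=-]
3: W B8 -> L2 miss wb->B5  d=D]
4: R B4 -> L1 miss  d=-]
5: R B7 -> L1 miss  d=-]
6: R B0 -> L0 miss  d=-]
7: R B2 -> L2 miss wb->B8  d=-]
8: R B2 -> L2 hit  d=-]
9: W B0 -> L0 hit  d=D]
10: W B0 -> L0 hit  d=D]
11: W B0 -> L0 hit  d=D]
12: R B0 -> L0 hit  d=D]
13: R B0 -> L0 hit  d=D]
14: R B0 -> L0 hit  d=D]
15: R B1 -> L1 miss  d=-]

WB = [5, 8]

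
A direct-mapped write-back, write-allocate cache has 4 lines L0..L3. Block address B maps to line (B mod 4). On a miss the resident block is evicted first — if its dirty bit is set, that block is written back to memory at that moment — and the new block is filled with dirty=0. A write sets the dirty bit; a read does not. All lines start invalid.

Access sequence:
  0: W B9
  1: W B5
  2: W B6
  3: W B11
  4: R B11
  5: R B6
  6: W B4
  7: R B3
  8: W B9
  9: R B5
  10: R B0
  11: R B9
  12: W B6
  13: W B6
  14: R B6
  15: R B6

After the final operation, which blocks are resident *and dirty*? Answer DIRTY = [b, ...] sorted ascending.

0: W B9 → L1 miss [D]
1: W B5 → L1 miss wb→B9 [D]
2: W B6 → L2 miss [D]
3: W B11 → L3 miss [D]
4: R B11 → L3 hit [D]
5: R B6 → L2 hit [D]
6: W B4 → L0 miss [D]
7: R B3 → L3 miss wb→B11 [-]
8: W B9 → L1 miss wb→B5 [D]
9: R B5 → L1 miss wb→B9 [-]
10: R B0 → L0 miss wb→B4 [-]
11: R B9 → L1 miss [-]
12: W B6 → L2 hit [D]
13: W B6 → L2 hit [D]
14: R B6 → L2 hit [D]
15: R B6 → L2 hit [D]

DIRTY = [6]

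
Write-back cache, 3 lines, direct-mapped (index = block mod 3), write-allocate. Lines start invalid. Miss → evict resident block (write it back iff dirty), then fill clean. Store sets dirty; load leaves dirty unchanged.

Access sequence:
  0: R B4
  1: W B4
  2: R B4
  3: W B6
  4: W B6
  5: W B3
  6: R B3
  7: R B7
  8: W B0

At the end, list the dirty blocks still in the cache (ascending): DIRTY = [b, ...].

0: R B4 → L1 miss [-]
1: W B4 → L1 hit [D]
2: R B4 → L1 hit [D]
3: W B6 → L0 miss [D]
4: W B6 → L0 hit [D]
5: W B3 → L0 miss wb→B6 [D]
6: R B3 → L0 hit [D]
7: R B7 → L1 miss wb→B4 [-]
8: W B0 → L0 miss wb→B3 [D]

DIRTY = [0]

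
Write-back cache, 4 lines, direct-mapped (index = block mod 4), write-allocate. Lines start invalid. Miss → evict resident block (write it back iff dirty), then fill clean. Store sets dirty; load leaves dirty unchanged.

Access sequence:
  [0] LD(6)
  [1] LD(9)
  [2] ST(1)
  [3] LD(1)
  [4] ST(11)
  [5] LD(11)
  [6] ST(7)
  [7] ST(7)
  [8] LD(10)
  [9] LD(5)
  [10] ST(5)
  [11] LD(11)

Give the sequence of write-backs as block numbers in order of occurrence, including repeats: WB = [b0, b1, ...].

0: R B6 → L2 miss [-]
1: R B9 → L1 miss [-]
2: W B1 → L1 miss [D]
3: R B1 → L1 hit [D]
4: W B11 → L3 miss [D]
5: R B11 → L3 hit [D]
6: W B7 → L3 miss wb→B11 [D]
7: W B7 → L3 hit [D]
8: R B10 → L2 miss [-]
9: R B5 → L1 miss wb→B1 [-]
10: W B5 → L1 hit [D]
11: R B11 → L3 miss wb→B7 [-]

WB = [11, 1, 7]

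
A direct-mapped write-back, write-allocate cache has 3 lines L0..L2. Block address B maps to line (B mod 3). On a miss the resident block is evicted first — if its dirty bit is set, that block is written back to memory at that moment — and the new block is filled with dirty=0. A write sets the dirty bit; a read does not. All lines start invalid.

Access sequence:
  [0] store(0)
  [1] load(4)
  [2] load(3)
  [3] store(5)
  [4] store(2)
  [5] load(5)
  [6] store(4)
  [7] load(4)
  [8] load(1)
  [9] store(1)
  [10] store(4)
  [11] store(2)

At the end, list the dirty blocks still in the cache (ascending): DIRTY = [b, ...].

0: W B0 → L0 miss [D]
1: R B4 → L1 miss [-]
2: R B3 → L0 miss wb→B0 [-]
3: W B5 → L2 miss [D]
4: W B2 → L2 miss wb→B5 [D]
5: R B5 → L2 miss wb→B2 [-]
6: W B4 → L1 hit [D]
7: R B4 → L1 hit [D]
8: R B1 → L1 miss wb→B4 [-]
9: W B1 → L1 hit [D]
10: W B4 → L1 miss wb→B1 [D]
11: W B2 → L2 miss [D]

DIRTY = [2, 4]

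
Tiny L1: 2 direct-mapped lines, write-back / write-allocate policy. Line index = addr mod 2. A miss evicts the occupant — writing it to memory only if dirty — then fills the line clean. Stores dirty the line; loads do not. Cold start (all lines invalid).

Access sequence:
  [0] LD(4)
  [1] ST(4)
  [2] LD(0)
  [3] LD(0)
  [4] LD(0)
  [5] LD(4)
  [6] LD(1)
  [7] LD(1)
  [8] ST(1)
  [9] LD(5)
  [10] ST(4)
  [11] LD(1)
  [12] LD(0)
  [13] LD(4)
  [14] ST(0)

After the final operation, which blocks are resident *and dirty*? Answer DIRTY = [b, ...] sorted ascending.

0: R B4 → L0 miss [-]
1: W B4 → L0 hit [D]
2: R B0 → L0 miss wb→B4 [-]
3: R B0 → L0 hit [-]
4: R B0 → L0 hit [-]
5: R B4 → L0 miss [-]
6: R B1 → L1 miss [-]
7: R B1 → L1 hit [-]
8: W B1 → L1 hit [D]
9: R B5 → L1 miss wb→B1 [-]
10: W B4 → L0 hit [D]
11: R B1 → L1 miss [-]
12: R B0 → L0 miss wb→B4 [-]
13: R B4 → L0 miss [-]
14: W B0 → L0 miss [D]

DIRTY = [0]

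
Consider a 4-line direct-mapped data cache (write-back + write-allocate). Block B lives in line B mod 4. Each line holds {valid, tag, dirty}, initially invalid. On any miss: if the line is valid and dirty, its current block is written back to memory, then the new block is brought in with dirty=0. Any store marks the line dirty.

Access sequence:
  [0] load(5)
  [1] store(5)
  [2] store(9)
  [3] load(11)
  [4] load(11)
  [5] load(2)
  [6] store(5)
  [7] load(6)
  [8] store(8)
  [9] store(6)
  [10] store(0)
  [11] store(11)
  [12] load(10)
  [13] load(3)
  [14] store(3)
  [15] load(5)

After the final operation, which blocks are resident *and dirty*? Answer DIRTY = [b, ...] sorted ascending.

DIRTY = [0, 3, 5]

0: R B5 → L1 miss [-]
1: W B5 → L1 hit [D]
2: W B9 → L1 miss wb→B5 [D]
3: R B11 → L3 miss [-]
4: R B11 → L3 hit [-]
5: R B2 → L2 miss [-]
6: W B5 → L1 miss wb→B9 [D]
7: R B6 → L2 miss [-]
8: W B8 → L0 miss [D]
9: W B6 → L2 hit [D]
10: W B0 → L0 miss wb→B8 [D]
11: W B11 → L3 hit [D]
12: R B10 → L2 miss wb→B6 [-]
13: R B3 → L3 miss wb→B11 [-]
14: W B3 → L3 hit [D]
15: R B5 → L1 hit [D]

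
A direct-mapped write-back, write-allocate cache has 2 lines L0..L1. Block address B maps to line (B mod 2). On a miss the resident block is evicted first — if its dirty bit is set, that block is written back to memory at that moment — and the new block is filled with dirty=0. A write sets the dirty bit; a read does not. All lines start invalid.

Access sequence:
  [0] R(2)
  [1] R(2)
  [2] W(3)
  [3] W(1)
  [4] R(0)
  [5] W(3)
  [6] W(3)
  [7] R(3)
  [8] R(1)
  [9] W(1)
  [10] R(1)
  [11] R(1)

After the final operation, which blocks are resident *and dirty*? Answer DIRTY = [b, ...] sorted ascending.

0: R B2 -> L0 miss  d=-]
1: R B2 -> L0 hit  d=-]
2: W B3 -> L1 miss  d=D]
3: W B1 -> L1 miss wb->B3  d=D]
4: R B0 -> L0 miss  d=-]
5: W B3 -> L1 miss wb->B1  d=D]
6: W B3 -> L1 hit  d=D]
7: R B3 -> L1 hit  d=D]
8: R B1 -> L1 miss wb->B3  d=-]
9: W B1 -> L1 hit  d=D]
10: R B1 -> L1 hit  d=D]
11: R B1 -> L1 hit  d=D]

DIRTY = [1]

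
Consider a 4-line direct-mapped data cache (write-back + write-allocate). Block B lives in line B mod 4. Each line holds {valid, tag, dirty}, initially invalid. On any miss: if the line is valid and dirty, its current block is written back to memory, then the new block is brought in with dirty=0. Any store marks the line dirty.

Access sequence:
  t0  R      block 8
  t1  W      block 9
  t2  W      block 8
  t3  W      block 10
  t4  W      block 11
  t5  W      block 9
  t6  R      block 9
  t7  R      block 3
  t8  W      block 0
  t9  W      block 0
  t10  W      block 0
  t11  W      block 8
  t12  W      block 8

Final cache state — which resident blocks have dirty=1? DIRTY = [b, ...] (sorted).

0: R B8 → L0 miss [-]
1: W B9 → L1 miss [D]
2: W B8 → L0 hit [D]
3: W B10 → L2 miss [D]
4: W B11 → L3 miss [D]
5: W B9 → L1 hit [D]
6: R B9 → L1 hit [D]
7: R B3 → L3 miss wb→B11 [-]
8: W B0 → L0 miss wb→B8 [D]
9: W B0 → L0 hit [D]
10: W B0 → L0 hit [D]
11: W B8 → L0 miss wb→B0 [D]
12: W B8 → L0 hit [D]

DIRTY = [8, 9, 10]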